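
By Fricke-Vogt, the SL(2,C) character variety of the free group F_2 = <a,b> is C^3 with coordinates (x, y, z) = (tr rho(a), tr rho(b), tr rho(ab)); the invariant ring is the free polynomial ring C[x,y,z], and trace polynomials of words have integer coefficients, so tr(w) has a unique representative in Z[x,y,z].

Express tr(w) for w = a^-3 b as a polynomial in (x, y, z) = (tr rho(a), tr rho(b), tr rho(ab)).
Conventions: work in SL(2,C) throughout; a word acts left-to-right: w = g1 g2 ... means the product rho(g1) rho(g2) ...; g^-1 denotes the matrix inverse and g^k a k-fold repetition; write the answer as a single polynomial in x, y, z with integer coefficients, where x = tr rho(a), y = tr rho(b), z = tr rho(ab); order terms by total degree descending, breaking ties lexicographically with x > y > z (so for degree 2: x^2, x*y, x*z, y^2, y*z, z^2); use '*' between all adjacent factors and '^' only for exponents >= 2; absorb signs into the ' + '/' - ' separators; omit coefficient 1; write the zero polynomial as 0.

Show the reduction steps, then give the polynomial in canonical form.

tr(b a^-1) = tr(b) * tr(a) - tr(b a) = x*y - z
next, tr(b a^-2) = tr(b a^-1) * tr(a) - tr(b) = x^2*y - x*z - y
and tr(a^-3 b) = tr(b a^-2) * tr(a) - tr(b a^-1) = x^3*y - x^2*z - 2*x*y + z

x^3*y - x^2*z - 2*x*y + z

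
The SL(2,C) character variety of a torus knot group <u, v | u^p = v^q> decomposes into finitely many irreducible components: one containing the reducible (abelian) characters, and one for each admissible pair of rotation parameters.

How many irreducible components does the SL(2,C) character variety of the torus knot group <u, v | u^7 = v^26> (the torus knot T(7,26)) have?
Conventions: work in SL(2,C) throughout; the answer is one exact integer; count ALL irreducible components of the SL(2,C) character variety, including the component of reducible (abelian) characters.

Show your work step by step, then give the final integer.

For T(7,26): irreducibility forces the central element u^7 = v^26 to one of +I, -I.
This locks tr(u) to 2*cos(pi*alpha/7), alpha in 1..6, and tr(v) to 2*cos(pi*beta/26), beta in 1..25, on each component of irreducible characters.
The two central values (-1)^alpha I and (-1)^beta I must be the same matrix, so alpha and beta share a parity.
Enumerate parity-matched pairs: 3*13 odd-odd plus 3*12 even-even gives 75.
components with irreducible characters: 75; plus the single component of reducible (abelian) characters: total 76.

76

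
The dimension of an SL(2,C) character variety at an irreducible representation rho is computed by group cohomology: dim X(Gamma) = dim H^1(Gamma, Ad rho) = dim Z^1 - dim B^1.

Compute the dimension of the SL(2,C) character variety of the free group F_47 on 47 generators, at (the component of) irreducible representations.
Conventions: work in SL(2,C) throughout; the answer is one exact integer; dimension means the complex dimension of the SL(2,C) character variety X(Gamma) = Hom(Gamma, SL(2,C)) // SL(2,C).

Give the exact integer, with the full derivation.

The free group F_47: 47 generators, no relators.
Z^1(Gamma, Ad rho) = (sl_2)^47: a cocycle is a free choice of one sl_2 vector per generator, so dim Z^1 = 3*47 = 141.
At an irreducible rho the centralizer of the image in sl_2 is 0, so the coboundary map sl_2 -> Z^1 is injective: dim B^1 = 3.
Therefore dim X = 141 - 3 = 138.

138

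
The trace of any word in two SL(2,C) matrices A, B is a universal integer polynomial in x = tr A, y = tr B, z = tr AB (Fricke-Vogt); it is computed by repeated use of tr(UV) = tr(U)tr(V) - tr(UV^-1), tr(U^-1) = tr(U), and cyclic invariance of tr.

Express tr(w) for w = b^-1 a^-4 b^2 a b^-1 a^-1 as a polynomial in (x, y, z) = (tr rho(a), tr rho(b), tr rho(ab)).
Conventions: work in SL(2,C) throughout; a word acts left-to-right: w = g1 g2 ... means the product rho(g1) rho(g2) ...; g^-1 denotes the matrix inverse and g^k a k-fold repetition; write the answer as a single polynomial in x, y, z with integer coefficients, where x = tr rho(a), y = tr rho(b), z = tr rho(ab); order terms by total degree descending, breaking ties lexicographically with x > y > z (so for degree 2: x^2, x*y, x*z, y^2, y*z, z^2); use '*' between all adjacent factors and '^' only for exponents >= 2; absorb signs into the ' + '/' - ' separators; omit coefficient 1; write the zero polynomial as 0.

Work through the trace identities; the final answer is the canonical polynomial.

tr(b^2) = tr(b) * tr(b) - tr(1) = y^2 - 2
tr(b^2 a) = tr(b) * tr(a b) - tr(a) = y*z - x
tr(a^-1 b^2) = tr(b^2) * tr(a) - tr(b^2 a) = x*y^2 - y*z - x
tr(a^-2 b^2) = tr(a^-1 b^2) * tr(a) - tr(a^-1 b^2 a) = x^2*y^2 - x*y*z - x^2 - y^2 + 2
tr(b^2 a b) = tr(b) * tr(b a b) - tr(b a) = y^2*z - x*y - z
tr(a b a b) = tr(a b) * tr(a b) - tr(1) = z^2 - 2
tr(a b a) = tr(a) * tr(b a) - tr(b) = x*z - y
tr(b^2 a b a) = tr(b) * tr(a b a b) - tr(a b a) = y*z^2 - x*z - y
tr(b^2 a b a^-1) = tr(b^2 a b) * tr(a) - tr(b^2 a b a) = x*y^2*z - x^2*y - y*z^2 + y
tr(b^2 a b a^-2) = tr(b^2 a b a^-1) * tr(a) - tr(b^2 a b) = x^2*y^2*z - x^3*y - x*y*z^2 - y^2*z + 2*x*y + z
tr(a^-3 b^2 a b) = tr(b^2 a b a^-2) * tr(a) - tr(b^2 a b a^-1) = x^3*y^2*z - x^4*y - x^2*y*z^2 - 2*x*y^2*z + 3*x^2*y + y*z^2 + x*z - y
tr(a^-1 b^2 a b^-1 a^-2) = tr(a^-3 b^2 a) * tr(b) - tr(a^-3 b^2 a b) = -x^3*y^2*z + x^4*y + x^2*y^3 + x^2*y*z^2 + x*y^2*z - 4*x^2*y - y^3 - y*z^2 - x*z + 3*y
tr(a^-1 b^2 a b^-1 a^-1) = tr(a^-2 b^2 a) * tr(b) - tr(a^-2 b^2 a b) = -x^2*y^2*z + x^3*y + x*y^3 + x*y*z^2 - 3*x*y - z
tr(a^-4 b^2 a b^-1) = tr(a^-1 b^2 a b^-1 a^-2) * tr(a) - tr(a^-1 b^2 a b^-1 a^-1) = -x^4*y^2*z + x^5*y + x^3*y^3 + x^3*y*z^2 + 2*x^2*y^2*z - 5*x^3*y - 2*x*y^3 - 2*x*y*z^2 - x^2*z + 6*x*y + z
tr(a^-3 b^2) = tr(a^-1 b^2 a^-1) * tr(a) - tr(a^-1 b^2) = x^3*y^2 - x^2*y*z - x^3 - 2*x*y^2 + y*z + 3*x
tr(b^-1 a^-4 b^2 a b^-1) = tr(a^-4 b^2 a b^-1) * tr(b) - tr(a^-4 b^2 a) = -x^4*y^3*z + x^5*y^2 + x^3*y^4 + x^3*y^2*z^2 + 2*x^2*y^3*z - 6*x^3*y^2 - 2*x*y^4 - 2*x*y^2*z^2 + x^3 + 8*x*y^2 - 3*x
tr(b^3) = tr(b) * tr(b^2) - tr(b) = y^3 - 3*y
tr(b^2 a^2 b) = tr(a) * tr(b^3 a) - tr(b^3) = x*y^2*z - x^2*y - y^3 - x*z + 3*y
tr(a^2 b a b) = tr(a) * tr(b a b a) - tr(b a b) = x*z^2 - y*z - x
tr(a^2 b a) = tr(a) * tr(b a^2) - tr(b a) = x^2*z - x*y - z
tr(b^2 a^2 b a) = tr(b) * tr(a^2 b a b) - tr(a^2 b a) = x*y*z^2 - x^2*z - y^2*z + z
tr(a^-1 b^2 a^2 b) = tr(b^2 a^2 b) * tr(a) - tr(b^2 a^2 b a) = x^2*y^2*z - x^3*y - x*y^3 - x*y*z^2 + y^2*z + 3*x*y - z
tr(a^-2 b^2 a^2 b) = tr(a^-1 b^2 a^2 b) * tr(a) - tr(a^-1 b^2 a^2 b a) = x^3*y^2*z - x^4*y - x^2*y^3 - x^2*y*z^2 + 4*x^2*y + y^3 - 3*y
tr(a^-2 b^2 a^2 b^-1) = tr(a^-2 b^2 a^2) * tr(b) - tr(a^-2 b^2 a^2 b) = -x^3*y^2*z + x^4*y + x^2*y^3 + x^2*y*z^2 - 4*x^2*y + y
tr(a^2) = tr(a) * tr(a) - tr(1) = x^2 - 2
tr(a^3) = tr(a) * tr(a^2) - tr(a) = x^3 - 3*x
tr(a b^2 a^2) = tr(b) * tr(a^3 b) - tr(a^3) = x^2*y*z - x^3 - x*y^2 - y*z + 3*x
tr(b^2 a^2 b^-1 a) = tr(a b^2 a^2) * tr(b) - tr(a b^2 a^2 b) = x^2*y^2*z - x^3*y - x*y^3 - x*y*z^2 + x^2*z + 3*x*y - z
tr(a^-1 b^2 a^2 b^-1) = tr(b^2 a^2 b^-1) * tr(a) - tr(b^2 a^2 b^-1 a) = -x^2*y^2*z + x^3*y + x*y^3 + x*y*z^2 - 4*x*y + z
tr(a b^-1 a^-3 b^2 a) = tr(a^-2 b^2 a^2 b^-1) * tr(a) - tr(a^-2 b^2 a^2 b^-1 a) = -x^4*y^2*z + x^5*y + x^3*y^3 + x^3*y*z^2 + x^2*y^2*z - 5*x^3*y - x*y^3 - x*y*z^2 + 5*x*y - z
tr(b^2 a b a b) = tr(b) * tr(a b a b^2) - tr(a b a b) = y^2*z^2 - x*y*z - y^2 - z^2 + 2
tr(a b a b a b) = tr(b a b a) * tr(b a) - tr(a b) = z^3 - 3*z
tr(b^2 a b a b a) = tr(b) * tr(a b a b a b) - tr(a b a b a) = y*z^3 - x*z^2 - 2*y*z + x
tr(a^-1 b^2 a b a b) = tr(b^2 a b a b) * tr(a) - tr(b^2 a b a b a) = x*y^2*z^2 - x^2*y*z - y*z^3 - x*y^2 + 2*y*z + x
tr(a^-1 b^2 a b a b^-1) = tr(a^-1 b^2 a b a) * tr(b) - tr(a^-1 b^2 a b a b) = -x*y^2*z^2 + x^2*y*z + y^3*z + y*z^3 - 3*y*z - x
tr(a^-1 b^2 a b a b^-1 a^-1) = tr(a^-1 b^2 a b a b^-1) * tr(a) - tr(a^-1 b^2 a b a b^-1 a) = -x^2*y^2*z^2 + x^3*y*z + x*y^3*z + x*y*z^3 - 3*x*y*z - x^2 - z^2 + 2
tr(a b^-1 a^-3 b^2 a b) = tr(a^-1 b^2 a b a b^-1 a^-1) * tr(a) - tr(a^-1 b^2 a b a b^-1) = -x^3*y^2*z^2 + x^4*y*z + x^2*y^3*z + x^2*y*z^3 + x*y^2*z^2 - 4*x^2*y*z - y^3*z - y*z^3 - x^3 - x*z^2 + 3*y*z + 3*x
tr(a^-3 b^2 a b^-1 a b^-1) = tr(a b^-1 a^-3 b^2 a) * tr(b) - tr(a b^-1 a^-3 b^2 a b) = -x^4*y^3*z + x^5*y^2 + x^3*y^4 + 2*x^3*y^2*z^2 - x^4*y*z - x^2*y*z^3 - 5*x^3*y^2 - x*y^4 - 2*x*y^2*z^2 + 4*x^2*y*z + y^3*z + y*z^3 + x^3 + 5*x*y^2 + x*z^2 - 4*y*z - 3*x
tr(a^-2 b^2 a b^-1 a b^-1) = tr(a b^-1 a^-2 b^2 a) * tr(b) - tr(a b^-1 a^-2 b^2 a b) = -x^3*y^3*z + x^4*y^2 + x^2*y^4 + 2*x^2*y^2*z^2 - x^3*y*z - x*y^3*z - x*y*z^3 - 4*x^2*y^2 + 3*x*y*z + x^2 + y^2 + z^2 - 2
tr(b^-1 a^-4 b^2 a b^-1 a) = tr(a^-3 b^2 a b^-1 a b^-1) * tr(a) - tr(a^-3 b^2 a b^-1 a b^-1 a) = -x^5*y^3*z + x^6*y^2 + x^4*y^4 + 2*x^4*y^2*z^2 - x^5*y*z + x^3*y^3*z - x^3*y*z^3 - 6*x^4*y^2 - 2*x^2*y^4 - 4*x^2*y^2*z^2 + 5*x^3*y*z + 2*x*y^3*z + 2*x*y*z^3 + x^4 + 9*x^2*y^2 + x^2*z^2 - 7*x*y*z - 4*x^2 - y^2 - z^2 + 2
tr(b^-1 a^-4 b^2 a b^-1 a^-1) = tr(b^-1 a^-4 b^2 a b^-1) * tr(a) - tr(b^-1 a^-4 b^2 a b^-1 a) = -x^4*y^2*z^2 + x^5*y*z + x^3*y^3*z + x^3*y*z^3 + 2*x^2*y^2*z^2 - 5*x^3*y*z - 2*x*y^3*z - 2*x*y*z^3 - x^2*y^2 - x^2*z^2 + 7*x*y*z + x^2 + y^2 + z^2 - 2

-x^4*y^2*z^2 + x^5*y*z + x^3*y^3*z + x^3*y*z^3 + 2*x^2*y^2*z^2 - 5*x^3*y*z - 2*x*y^3*z - 2*x*y*z^3 - x^2*y^2 - x^2*z^2 + 7*x*y*z + x^2 + y^2 + z^2 - 2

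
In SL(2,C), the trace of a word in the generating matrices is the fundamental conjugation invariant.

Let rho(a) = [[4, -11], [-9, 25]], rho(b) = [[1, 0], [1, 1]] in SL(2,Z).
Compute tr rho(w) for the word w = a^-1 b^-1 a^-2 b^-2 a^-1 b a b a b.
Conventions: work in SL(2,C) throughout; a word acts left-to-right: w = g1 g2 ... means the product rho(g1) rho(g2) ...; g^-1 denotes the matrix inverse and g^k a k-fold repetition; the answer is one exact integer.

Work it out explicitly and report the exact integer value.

rho(a^-1) = [[25, 11], [9, 4]]
... * rho(b^-1) = [[1, 0], [-1, 1]]  ->  [[14, 11], [5, 4]]
... * rho(a^-1) = [[25, 11], [9, 4]]  ->  [[449, 198], [161, 71]]
... * rho(a^-1) = [[25, 11], [9, 4]]  ->  [[13007, 5731], [4664, 2055]]
... * rho(b^-1) = [[1, 0], [-1, 1]]  ->  [[7276, 5731], [2609, 2055]]
... * rho(b^-1) = [[1, 0], [-1, 1]]  ->  [[1545, 5731], [554, 2055]]
... * rho(a^-1) = [[25, 11], [9, 4]]  ->  [[90204, 39919], [32345, 14314]]
... * rho(b) = [[1, 0], [1, 1]]  ->  [[130123, 39919], [46659, 14314]]
... * rho(a) = [[4, -11], [-9, 25]]  ->  [[161221, -433378], [57810, -155399]]
... * rho(b) = [[1, 0], [1, 1]]  ->  [[-272157, -433378], [-97589, -155399]]
... * rho(a) = [[4, -11], [-9, 25]]  ->  [[2811774, -7840723], [1008235, -2811496]]
... * rho(b) = [[1, 0], [1, 1]]  ->  [[-5028949, -7840723], [-1803261, -2811496]]
tr = -5028949 + -2811496 = -7840445

-7840445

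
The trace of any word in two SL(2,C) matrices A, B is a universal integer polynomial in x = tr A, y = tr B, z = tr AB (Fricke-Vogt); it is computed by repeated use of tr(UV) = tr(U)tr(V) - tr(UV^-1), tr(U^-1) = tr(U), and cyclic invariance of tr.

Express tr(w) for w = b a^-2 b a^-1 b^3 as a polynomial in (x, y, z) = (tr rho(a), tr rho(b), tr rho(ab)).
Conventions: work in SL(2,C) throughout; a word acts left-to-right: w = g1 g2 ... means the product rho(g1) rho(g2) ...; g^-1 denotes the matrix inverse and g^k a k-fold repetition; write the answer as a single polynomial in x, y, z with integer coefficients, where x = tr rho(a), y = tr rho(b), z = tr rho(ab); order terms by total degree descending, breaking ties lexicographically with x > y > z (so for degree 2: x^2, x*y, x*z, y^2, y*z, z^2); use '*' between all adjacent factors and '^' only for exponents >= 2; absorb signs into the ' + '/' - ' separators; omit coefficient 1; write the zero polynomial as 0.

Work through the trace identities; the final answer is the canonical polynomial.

tr(b^2) = tr(b) tr(b) - tr(1) = y^2 - 2
tr(b^3) = tr(b) tr(b^2) - tr(b) = y^3 - 3*y
tr(b^4) = tr(b) tr(b^3) - tr(b^2) = y^4 - 4*y^2 + 2
use: tr(b^5) = tr(b) tr(b^4) - tr(b^3) = y^5 - 5*y^3 + 5*y
tr(b a b) = tr(b) tr(a b) - tr(a) = y*z - x
tr(b a b^2) = tr(b) tr(b a b) - tr(b a) = y^2*z - x*y - z
tr(b a b^3) = tr(b) tr(b a b^2) - tr(b a b) = y^3*z - x*y^2 - 2*y*z + x
apply: tr(b^5 a) = tr(b) tr(b a b^3) - tr(b a b^2) = y^4*z - x*y^3 - 3*y^2*z + 2*x*y + z
tr(b a^-1 b^4) = tr(b^5) tr(a) - tr(b^5 a) = x*y^5 - y^4*z - 4*x*y^3 + 3*y^2*z + 3*x*y - z
tr(a b a b) = tr(b a) tr(b a) - tr(1) = z^2 - 2
tr(a b a) = tr(a) tr(b a) - tr(b) = x*z - y
tr(a b a b^2) = tr(b) tr(a b a b) - tr(a b a) = y*z^2 - x*z - y
tr(b a b a b^2) = tr(b) tr(a b a b^2) - tr(a b a b) = y^2*z^2 - x*y*z - y^2 - z^2 + 2
use: tr(b^4 a b a) = tr(b) tr(b a b a b^2) - tr(b a b a b) = y^3*z^2 - x*y^2*z - y^3 - 2*y*z^2 + x*z + 3*y
tr(b a^-1 b^4 a) = tr(b^4 a b) tr(a) - tr(b^4 a b a) = x*y^4*z - x^2*y^3 - y^3*z^2 - 2*x*y^2*z + 2*x^2*y + y^3 + 2*y*z^2 - 3*y
tr(b a^-1 b^4 a^-1) = tr(b a^-1 b^4) tr(a) - tr(b a^-1 b^4 a) = x^2*y^5 - 2*x*y^4*z - 3*x^2*y^3 + y^3*z^2 + 5*x*y^2*z + x^2*y - y^3 - 2*y*z^2 - x*z + 3*y
use: tr(b a^-2 b a^-1 b^3) = tr(b a^-1 b^4 a^-1) tr(a) - tr(b a^-1 b^4) = x^3*y^5 - 2*x^2*y^4*z - 3*x^3*y^3 - x*y^5 + x*y^3*z^2 + 5*x^2*y^2*z + y^4*z + x^3*y + 3*x*y^3 - 2*x*y*z^2 - x^2*z - 3*y^2*z + z

x^3*y^5 - 2*x^2*y^4*z - 3*x^3*y^3 - x*y^5 + x*y^3*z^2 + 5*x^2*y^2*z + y^4*z + x^3*y + 3*x*y^3 - 2*x*y*z^2 - x^2*z - 3*y^2*z + z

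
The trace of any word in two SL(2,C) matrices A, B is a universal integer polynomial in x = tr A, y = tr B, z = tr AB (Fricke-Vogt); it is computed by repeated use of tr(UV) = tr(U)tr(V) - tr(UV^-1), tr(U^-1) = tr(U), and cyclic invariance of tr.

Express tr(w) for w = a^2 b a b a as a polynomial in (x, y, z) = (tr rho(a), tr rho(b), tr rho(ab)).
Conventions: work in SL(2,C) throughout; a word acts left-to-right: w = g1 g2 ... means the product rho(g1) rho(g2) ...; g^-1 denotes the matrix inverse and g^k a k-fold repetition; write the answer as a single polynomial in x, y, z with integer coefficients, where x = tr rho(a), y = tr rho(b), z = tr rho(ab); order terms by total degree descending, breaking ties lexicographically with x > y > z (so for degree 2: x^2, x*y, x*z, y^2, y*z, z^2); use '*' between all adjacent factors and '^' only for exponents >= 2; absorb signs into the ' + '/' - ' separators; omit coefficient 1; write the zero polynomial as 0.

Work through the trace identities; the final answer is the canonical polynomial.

x^2*z^2 - x*y*z - x^2 - z^2 + 2

reduce: trace(b a b a) = trace(a b) * trace(a b) - trace(1)   [split at repeated a] = z^2 - 2
so trace(b a b) = trace(b) * trace(a b) - trace(a) = y*z - x
reduce: trace(a b a b a) = trace(a) * trace(b a b a) - trace(b a b) = x*z^2 - y*z - x
reduce: trace(a^2 b a b a) = trace(a) * trace(a b a b a) - trace(a b a b) = x^2*z^2 - x*y*z - x^2 - z^2 + 2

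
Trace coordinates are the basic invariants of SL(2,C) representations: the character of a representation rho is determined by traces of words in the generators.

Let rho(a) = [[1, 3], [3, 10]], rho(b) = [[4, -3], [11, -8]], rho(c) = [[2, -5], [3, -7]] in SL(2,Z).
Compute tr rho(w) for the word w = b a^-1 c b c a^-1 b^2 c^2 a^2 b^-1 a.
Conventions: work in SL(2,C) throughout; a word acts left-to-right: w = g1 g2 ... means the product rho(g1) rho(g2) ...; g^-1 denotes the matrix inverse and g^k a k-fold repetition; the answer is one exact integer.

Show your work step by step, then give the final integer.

rho(b) = [[4, -3], [11, -8]]
... * rho(a^-1) = [[10, -3], [-3, 1]]  ->  [[49, -15], [134, -41]]
... * rho(c) = [[2, -5], [3, -7]]  ->  [[53, -140], [145, -383]]
... * rho(b) = [[4, -3], [11, -8]]  ->  [[-1328, 961], [-3633, 2629]]
... * rho(c) = [[2, -5], [3, -7]]  ->  [[227, -87], [621, -238]]
... * rho(a^-1) = [[10, -3], [-3, 1]]  ->  [[2531, -768], [6924, -2101]]
... * rho(b) = [[4, -3], [11, -8]]  ->  [[1676, -1449], [4585, -3964]]
... * rho(b) = [[4, -3], [11, -8]]  ->  [[-9235, 6564], [-25264, 17957]]
... * rho(c) = [[2, -5], [3, -7]]  ->  [[1222, 227], [3343, 621]]
... * rho(c) = [[2, -5], [3, -7]]  ->  [[3125, -7699], [8549, -21062]]
... * rho(a) = [[1, 3], [3, 10]]  ->  [[-19972, -67615], [-54637, -184973]]
... * rho(a) = [[1, 3], [3, 10]]  ->  [[-222817, -736066], [-609556, -2013641]]
... * rho(b^-1) = [[-8, 3], [-11, 4]]  ->  [[9879262, -3612715], [27026499, -9883232]]
... * rho(a) = [[1, 3], [3, 10]]  ->  [[-958883, -6489364], [-2623197, -17752823]]
tr = -958883 + -17752823 = -18711706

-18711706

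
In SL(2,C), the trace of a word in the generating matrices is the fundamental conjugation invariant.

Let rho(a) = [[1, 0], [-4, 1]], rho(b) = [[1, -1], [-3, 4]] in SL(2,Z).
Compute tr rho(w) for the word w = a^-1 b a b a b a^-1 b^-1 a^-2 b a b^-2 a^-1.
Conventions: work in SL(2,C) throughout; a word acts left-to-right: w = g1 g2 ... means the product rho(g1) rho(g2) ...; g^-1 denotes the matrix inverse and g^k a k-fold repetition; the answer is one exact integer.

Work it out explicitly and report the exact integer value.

rho(a^-1) = [[1, 0], [4, 1]]
... * rho(b) = [[1, -1], [-3, 4]]  ->  [[1, -1], [1, 0]]
... * rho(a) = [[1, 0], [-4, 1]]  ->  [[5, -1], [1, 0]]
... * rho(b) = [[1, -1], [-3, 4]]  ->  [[8, -9], [1, -1]]
... * rho(a) = [[1, 0], [-4, 1]]  ->  [[44, -9], [5, -1]]
... * rho(b) = [[1, -1], [-3, 4]]  ->  [[71, -80], [8, -9]]
... * rho(a^-1) = [[1, 0], [4, 1]]  ->  [[-249, -80], [-28, -9]]
... * rho(b^-1) = [[4, 1], [3, 1]]  ->  [[-1236, -329], [-139, -37]]
... * rho(a^-1) = [[1, 0], [4, 1]]  ->  [[-2552, -329], [-287, -37]]
... * rho(a^-1) = [[1, 0], [4, 1]]  ->  [[-3868, -329], [-435, -37]]
... * rho(b) = [[1, -1], [-3, 4]]  ->  [[-2881, 2552], [-324, 287]]
... * rho(a) = [[1, 0], [-4, 1]]  ->  [[-13089, 2552], [-1472, 287]]
... * rho(b^-1) = [[4, 1], [3, 1]]  ->  [[-44700, -10537], [-5027, -1185]]
... * rho(b^-1) = [[4, 1], [3, 1]]  ->  [[-210411, -55237], [-23663, -6212]]
... * rho(a^-1) = [[1, 0], [4, 1]]  ->  [[-431359, -55237], [-48511, -6212]]
tr = -431359 + -6212 = -437571

-437571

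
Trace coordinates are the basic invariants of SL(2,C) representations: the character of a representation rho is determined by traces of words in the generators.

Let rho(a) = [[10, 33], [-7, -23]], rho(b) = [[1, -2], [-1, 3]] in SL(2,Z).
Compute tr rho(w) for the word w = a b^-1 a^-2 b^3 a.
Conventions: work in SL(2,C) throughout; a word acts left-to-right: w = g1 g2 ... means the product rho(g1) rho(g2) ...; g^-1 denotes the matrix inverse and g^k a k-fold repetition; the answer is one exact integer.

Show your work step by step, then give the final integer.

5599829

rho(a) = [[10, 33], [-7, -23]]
... * rho(b^-1) = [[3, 2], [1, 1]]  ->  [[63, 53], [-44, -37]]
... * rho(a^-1) = [[-23, -33], [7, 10]]  ->  [[-1078, -1549], [753, 1082]]
... * rho(a^-1) = [[-23, -33], [7, 10]]  ->  [[13951, 20084], [-9745, -14029]]
... * rho(b) = [[1, -2], [-1, 3]]  ->  [[-6133, 32350], [4284, -22597]]
... * rho(b) = [[1, -2], [-1, 3]]  ->  [[-38483, 109316], [26881, -76359]]
... * rho(b) = [[1, -2], [-1, 3]]  ->  [[-147799, 404914], [103240, -282839]]
... * rho(a) = [[10, 33], [-7, -23]]  ->  [[-4312388, -14190389], [3012273, 9912217]]
tr = -4312388 + 9912217 = 5599829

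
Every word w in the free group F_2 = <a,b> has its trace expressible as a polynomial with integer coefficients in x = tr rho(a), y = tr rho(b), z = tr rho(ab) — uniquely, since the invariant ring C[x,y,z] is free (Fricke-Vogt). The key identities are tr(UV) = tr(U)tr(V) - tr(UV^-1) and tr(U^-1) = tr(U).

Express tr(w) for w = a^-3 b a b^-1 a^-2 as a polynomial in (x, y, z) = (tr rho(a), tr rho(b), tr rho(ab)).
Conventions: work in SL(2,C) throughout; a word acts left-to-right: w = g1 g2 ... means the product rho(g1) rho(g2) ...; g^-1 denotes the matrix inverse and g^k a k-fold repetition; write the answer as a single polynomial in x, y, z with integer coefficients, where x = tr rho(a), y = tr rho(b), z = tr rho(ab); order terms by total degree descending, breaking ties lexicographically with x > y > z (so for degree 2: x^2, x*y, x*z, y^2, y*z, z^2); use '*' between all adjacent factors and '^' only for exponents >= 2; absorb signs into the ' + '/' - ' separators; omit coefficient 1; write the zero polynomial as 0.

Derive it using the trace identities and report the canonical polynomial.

-x^5*y*z + x^6 + x^4*y^2 + x^4*z^2 + 3*x^3*y*z - 6*x^4 - 3*x^2*y^2 - 3*x^2*z^2 - x*y*z + 9*x^2 + y^2 + z^2 - 2

tr(a^-1 b) = tr(b)*tr(a) - tr(b a) = x*y - z
tr(a^-2 b) = tr(a^-1 b)*tr(a) - tr(a^-1 b a) = x^2*y - x*z - y
tr(b a b) = tr(b)*tr(a b) - tr(a) = y*z - x
apply: tr(b a b a) = tr(b a)*tr(b a) - tr(1) = z^2 - 2
use: tr(b a b a^-1) = tr(b a b)*tr(a) - tr(b a b a) = x*y*z - x^2 - z^2 + 2
tr(b a b a^-2) = tr(b a b a^-1)*tr(a) - tr(b a b) = x^2*y*z - x^3 - x*z^2 - y*z + 3*x
tr(a^-3 b a b) = tr(b a b a^-2)*tr(a) - tr(b a b a^-1) = x^3*y*z - x^4 - x^2*z^2 - 2*x*y*z + 4*x^2 + z^2 - 2
use: tr(b a b^-1 a^-3) = tr(a^-3 b a)*tr(b) - tr(a^-3 b a b) = -x^3*y*z + x^4 + x^2*y^2 + x^2*z^2 + x*y*z - 4*x^2 - y^2 - z^2 + 2
apply: tr(b a b^-1 a^-2) = tr(a^-2 b a)*tr(b) - tr(a^-2 b a b) = -x^2*y*z + x^3 + x*y^2 + x*z^2 - 3*x
tr(a^-4 b a b^-1) = tr(b a b^-1 a^-3)*tr(a) - tr(b a b^-1 a^-2) = -x^4*y*z + x^5 + x^3*y^2 + x^3*z^2 + 2*x^2*y*z - 5*x^3 - 2*x*y^2 - 2*x*z^2 + 5*x
apply: tr(a^-3 b a b^-1 a^-2) = tr(a^-4 b a b^-1)*tr(a) - tr(a^-4 b a b^-1 a) = -x^5*y*z + x^6 + x^4*y^2 + x^4*z^2 + 3*x^3*y*z - 6*x^4 - 3*x^2*y^2 - 3*x^2*z^2 - x*y*z + 9*x^2 + y^2 + z^2 - 2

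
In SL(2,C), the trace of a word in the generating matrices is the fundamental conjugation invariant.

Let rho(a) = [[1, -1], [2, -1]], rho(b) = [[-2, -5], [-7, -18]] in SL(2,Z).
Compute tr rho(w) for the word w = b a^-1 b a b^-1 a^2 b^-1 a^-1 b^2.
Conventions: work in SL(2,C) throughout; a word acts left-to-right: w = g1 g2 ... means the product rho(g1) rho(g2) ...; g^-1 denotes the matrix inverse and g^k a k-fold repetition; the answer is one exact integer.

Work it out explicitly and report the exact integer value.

-58613360

rho(b) = [[-2, -5], [-7, -18]]
... * rho(a^-1) = [[-1, 1], [-2, 1]]  ->  [[12, -7], [43, -25]]
... * rho(b) = [[-2, -5], [-7, -18]]  ->  [[25, 66], [89, 235]]
... * rho(a) = [[1, -1], [2, -1]]  ->  [[157, -91], [559, -324]]
... * rho(b^-1) = [[-18, 5], [7, -2]]  ->  [[-3463, 967], [-12330, 3443]]
... * rho(a) = [[1, -1], [2, -1]]  ->  [[-1529, 2496], [-5444, 8887]]
... * rho(a) = [[1, -1], [2, -1]]  ->  [[3463, -967], [12330, -3443]]
... * rho(b^-1) = [[-18, 5], [7, -2]]  ->  [[-69103, 19249], [-246041, 68536]]
... * rho(a^-1) = [[-1, 1], [-2, 1]]  ->  [[30605, -49854], [108969, -177505]]
... * rho(b) = [[-2, -5], [-7, -18]]  ->  [[287768, 744347], [1024597, 2650245]]
... * rho(b) = [[-2, -5], [-7, -18]]  ->  [[-5785965, -14837086], [-20600909, -52827395]]
tr = -5785965 + -52827395 = -58613360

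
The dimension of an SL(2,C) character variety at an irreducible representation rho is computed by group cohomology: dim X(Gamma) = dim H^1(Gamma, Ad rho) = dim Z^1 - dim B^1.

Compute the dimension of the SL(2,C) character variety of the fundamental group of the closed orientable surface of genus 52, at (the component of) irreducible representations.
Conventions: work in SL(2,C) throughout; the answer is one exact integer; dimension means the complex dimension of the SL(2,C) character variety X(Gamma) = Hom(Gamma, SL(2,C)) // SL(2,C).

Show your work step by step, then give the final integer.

pi_1 of the closed genus-52 surface has 104 generators bound by the single product-of-commutators relator.
Before the relator condition, cocycle space has dim 3*104 = 312.
d_2 is surjective at irreducible rho (its cokernel H^2 is dual to H^0 = 0), so dim Z^1 = 312 - 3 = 309.
Coboundaries contribute dim B^1 = 3 (injective at irreducible rho).
Hence dim X = 309 - 3 = 306.

306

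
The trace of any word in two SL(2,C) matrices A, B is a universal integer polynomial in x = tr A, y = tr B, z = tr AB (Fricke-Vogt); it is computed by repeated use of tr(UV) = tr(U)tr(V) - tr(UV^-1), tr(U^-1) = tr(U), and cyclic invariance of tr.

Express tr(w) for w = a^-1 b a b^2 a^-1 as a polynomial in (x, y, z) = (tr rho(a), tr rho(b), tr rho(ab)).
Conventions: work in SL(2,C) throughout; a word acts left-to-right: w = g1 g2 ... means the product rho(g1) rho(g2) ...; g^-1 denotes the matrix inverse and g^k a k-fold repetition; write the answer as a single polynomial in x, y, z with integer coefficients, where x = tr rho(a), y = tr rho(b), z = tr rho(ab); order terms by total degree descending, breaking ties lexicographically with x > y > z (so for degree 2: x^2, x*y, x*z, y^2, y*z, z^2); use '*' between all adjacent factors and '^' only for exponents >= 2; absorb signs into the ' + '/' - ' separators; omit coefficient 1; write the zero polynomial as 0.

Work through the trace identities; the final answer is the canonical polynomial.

x^2*y^2*z - x^3*y - x*y*z^2 - y^2*z + 2*x*y + z

tr(b a b) = tr(b) * tr(a b) - tr(a)   [square of b] = y*z - x
apply: tr(b a b^2) = tr(b) * tr(b a b) - tr(b a)   [square of b] = y^2*z - x*y - z
apply: tr(a b a b) = tr(b a) * tr(b a) - tr(1)   [split at a repeated b] = z^2 - 2
tr(a b a) = tr(a) * tr(b a) - tr(b)   [square of a] = x*z - y
tr(b a b^2 a) = tr(b) * tr(a b a b) - tr(a b a)   [square of b] = y*z^2 - x*z - y
tr(a^-1 b a b^2) = tr(b a b^2) * tr(a) - tr(b a b^2 a)   [inverse elimination on a] = x*y^2*z - x^2*y - y*z^2 + y
tr(a^-1 b a b^2 a^-1) = tr(a^-1 b a b^2) * tr(a) - tr(a^-1 b a b^2 a)   [inverse elimination on a] = x^2*y^2*z - x^3*y - x*y*z^2 - y^2*z + 2*x*y + z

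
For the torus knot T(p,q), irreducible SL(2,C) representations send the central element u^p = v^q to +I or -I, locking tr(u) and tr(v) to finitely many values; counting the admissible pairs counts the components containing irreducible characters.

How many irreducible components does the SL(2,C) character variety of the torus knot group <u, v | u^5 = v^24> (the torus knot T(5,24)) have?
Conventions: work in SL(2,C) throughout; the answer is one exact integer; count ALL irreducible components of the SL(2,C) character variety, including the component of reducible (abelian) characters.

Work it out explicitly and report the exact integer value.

47

Gamma = < u, v | u^5 = v^24 > (torus knot T(5,24)); the central element u^5 = v^24 acts as +I or -I in any irreducible SL(2,C) representation.
This locks tr(u) to 2*cos(pi*alpha/5), alpha in 1..4, and tr(v) to 2*cos(pi*beta/24), beta in 1..23, on each component of irreducible characters.
Consistency of u^5 = (-1)^alpha I with v^24 = (-1)^beta I forces alpha = beta (mod 2).
Counting: 2 odd alphas x 12 odd betas + 2 even alphas x 11 even betas = 24 + 22 = 46.
Total: 46 irreducible-character components + 1 reducible (abelian) component = 47.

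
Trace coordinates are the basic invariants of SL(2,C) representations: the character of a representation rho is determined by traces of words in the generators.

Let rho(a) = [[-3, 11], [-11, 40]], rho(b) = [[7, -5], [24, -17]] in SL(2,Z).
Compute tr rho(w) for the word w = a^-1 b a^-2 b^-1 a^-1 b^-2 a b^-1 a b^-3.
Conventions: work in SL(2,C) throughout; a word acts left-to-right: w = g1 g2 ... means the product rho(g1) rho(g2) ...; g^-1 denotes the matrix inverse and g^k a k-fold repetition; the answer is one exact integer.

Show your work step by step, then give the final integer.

rho(a^-1) = [[40, -11], [11, -3]]
... * rho(b) = [[7, -5], [24, -17]]  ->  [[16, -13], [5, -4]]
... * rho(a^-1) = [[40, -11], [11, -3]]  ->  [[497, -137], [156, -43]]
... * rho(a^-1) = [[40, -11], [11, -3]]  ->  [[18373, -5056], [5767, -1587]]
... * rho(b^-1) = [[-17, 5], [-24, 7]]  ->  [[-190997, 56473], [-59951, 17726]]
... * rho(a^-1) = [[40, -11], [11, -3]]  ->  [[-7018677, 1931548], [-2203054, 606283]]
... * rho(b^-1) = [[-17, 5], [-24, 7]]  ->  [[72960357, -21572549], [22901126, -6771289]]
... * rho(b^-1) = [[-17, 5], [-24, 7]]  ->  [[-722584893, 213793942], [-226808206, 67106607]]
... * rho(a) = [[-3, 11], [-11, 40]]  ->  [[-183978683, 603323857], [-57748059, 189374014]]
... * rho(b^-1) = [[-17, 5], [-24, 7]]  ->  [[-11352134957, 3303373584], [-3563259333, 1036877803]]
... * rho(a) = [[-3, 11], [-11, 40]]  ->  [[-2280704553, 7261458833], [-715877834, 2279259457]]
... * rho(b^-1) = [[-17, 5], [-24, 7]]  ->  [[-135503034591, 39426689066], [-42532303790, 12375427029]]
... * rho(b^-1) = [[-17, 5], [-24, 7]]  ->  [[1357311050463, -401528349493], [426038915734, -126033529747]]
... * rho(b^-1) = [[-17, 5], [-24, 7]]  ->  [[-13437607470039, 3975856805864], [-4217856853550, 1247959870441]]
tr = -13437607470039 + 1247959870441 = -12189647599598

-12189647599598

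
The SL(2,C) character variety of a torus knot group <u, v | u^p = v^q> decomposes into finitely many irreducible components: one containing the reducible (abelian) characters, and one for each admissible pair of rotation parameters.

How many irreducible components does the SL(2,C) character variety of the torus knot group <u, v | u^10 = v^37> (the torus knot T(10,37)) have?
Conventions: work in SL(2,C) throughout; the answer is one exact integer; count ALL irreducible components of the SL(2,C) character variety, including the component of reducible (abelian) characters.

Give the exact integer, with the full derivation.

Gamma = < u, v | u^10 = v^37 > (torus knot T(10,37)); the central element u^10 = v^37 acts as +I or -I in any irreducible SL(2,C) representation.
This locks tr(u) to 2*cos(pi*alpha/10), alpha in 1..9, and tr(v) to 2*cos(pi*beta/37), beta in 1..36, on each component of irreducible characters.
The two central values (-1)^alpha I and (-1)^beta I must be the same matrix, so alpha and beta share a parity.
Enumerate parity-matched pairs: 5*18 odd-odd plus 4*18 even-even gives 162.
components with irreducible characters: 162; plus the single component of reducible (abelian) characters: total 163.

163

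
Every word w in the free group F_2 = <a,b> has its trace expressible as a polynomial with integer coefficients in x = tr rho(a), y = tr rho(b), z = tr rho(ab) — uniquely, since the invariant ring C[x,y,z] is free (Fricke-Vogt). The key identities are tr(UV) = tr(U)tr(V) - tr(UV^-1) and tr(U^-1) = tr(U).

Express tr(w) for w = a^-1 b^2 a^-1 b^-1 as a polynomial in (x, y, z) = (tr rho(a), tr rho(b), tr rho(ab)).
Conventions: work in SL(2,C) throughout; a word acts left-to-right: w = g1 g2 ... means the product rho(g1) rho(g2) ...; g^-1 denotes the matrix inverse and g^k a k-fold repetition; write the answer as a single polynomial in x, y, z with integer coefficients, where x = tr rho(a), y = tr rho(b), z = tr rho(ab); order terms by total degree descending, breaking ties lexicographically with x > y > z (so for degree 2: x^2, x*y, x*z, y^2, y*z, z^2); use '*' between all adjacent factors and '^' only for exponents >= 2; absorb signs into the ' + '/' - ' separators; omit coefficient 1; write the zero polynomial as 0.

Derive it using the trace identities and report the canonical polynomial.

x*y^2*z - y^3 - y*z^2 - x*z + 3*y

tr(a^-1 b) = tr(b) * tr(a) - tr(b a)  (eliminate a^-1) = x*y - z
so tr(b^2 a) = tr(b) * tr(a b) - tr(a)  (reduce the b square) = y*z - x
so tr(b^2) = tr(b) * tr(b) - tr(1)  (reduce the b square) = y^2 - 2
tr(a b^2 a) = tr(a) * tr(b^2 a) - tr(b^2)  (reduce the a square) = x*y*z - x^2 - y^2 + 2
reduce: tr(a b a b) = tr(a b) * tr(a b) - tr(1)  (split on a) = z^2 - 2
so tr(a b a) = tr(a) * tr(b a) - tr(b)  (reduce the a square) = x*z - y
tr(a b^2 a b) = tr(b) * tr(a b a b) - tr(a b a)  (reduce the b square) = y*z^2 - x*z - y
so tr(b^2 a b^-1 a) = tr(a b^2 a) * tr(b) - tr(a b^2 a b)  (eliminate b^-1) = x*y^2*z - x^2*y - y^3 - y*z^2 + x*z + 3*y
so tr(b^-1 a^-1 b^2 a) = tr(b^2 a b^-1) * tr(a) - tr(b^2 a b^-1 a)  (eliminate a^-1) = -x*y^2*z + x^2*y + y^3 + y*z^2 - 3*y
tr(a^-1 b^2 a^-1 b^-1) = tr(b^-1 a^-1 b^2) * tr(a) - tr(b^-1 a^-1 b^2 a)  (eliminate a^-1) = x*y^2*z - y^3 - y*z^2 - x*z + 3*y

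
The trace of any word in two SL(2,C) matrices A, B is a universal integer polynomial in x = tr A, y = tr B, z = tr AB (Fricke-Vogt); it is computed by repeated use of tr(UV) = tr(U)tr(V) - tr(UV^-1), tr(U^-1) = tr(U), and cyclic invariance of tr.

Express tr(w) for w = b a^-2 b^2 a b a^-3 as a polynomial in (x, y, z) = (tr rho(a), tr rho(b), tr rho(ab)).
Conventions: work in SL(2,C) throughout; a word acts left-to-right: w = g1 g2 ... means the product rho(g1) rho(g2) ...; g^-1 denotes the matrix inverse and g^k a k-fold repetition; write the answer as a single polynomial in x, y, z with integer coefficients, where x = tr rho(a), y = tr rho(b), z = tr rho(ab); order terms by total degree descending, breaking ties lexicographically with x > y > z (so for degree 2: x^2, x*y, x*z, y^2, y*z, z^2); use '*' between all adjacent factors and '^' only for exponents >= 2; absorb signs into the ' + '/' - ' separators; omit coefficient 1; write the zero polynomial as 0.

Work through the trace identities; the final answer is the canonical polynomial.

tr(a b^2) = tr(b) tr(a b) - tr(a)  (reduce the b square) = y*z - x
and tr(b a b^2) = tr(b) tr(a b^2) - tr(a b)  (reduce the b square) = y^2*z - x*y - z
next, tr(b^3 a b) = tr(b) tr(b a b^2) - tr(b a b)  (reduce the b square) = y^3*z - x*y^2 - 2*y*z + x
next, tr(a b a b) = tr(a b) tr(a b) - tr(1)  (split on a) = z^2 - 2
tr(a b a) = tr(a) tr(b a) - tr(b)  (reduce the a square) = x*z - y
and tr(b a b a b) = tr(b) tr(a b a b) - tr(a b a)  (reduce the b square) = y*z^2 - x*z - y
and tr(b^3 a b a) = tr(b) tr(b a b a b) - tr(b a b a)  (reduce the b square) = y^2*z^2 - x*y*z - y^2 - z^2 + 2
next, tr(b^3 a b a^-1) = tr(b^3 a b) tr(a) - tr(b^3 a b a)  (eliminate a^-1) = x*y^3*z - x^2*y^2 - y^2*z^2 - x*y*z + x^2 + y^2 + z^2 - 2
next, tr(b^2 a b a^-2 b) = tr(b^3 a b a^-1) tr(a) - tr(b^3 a b)  (eliminate a^-1) = x^2*y^3*z - x^3*y^2 - x*y^2*z^2 - x^2*y*z - y^3*z + x^3 + 2*x*y^2 + x*z^2 + 2*y*z - 3*x
and tr(b^2) = tr(b) tr(b) - tr(1)  (reduce the b square) = y^2 - 2
tr(a b^2 a) = tr(a) tr(b^2 a) - tr(b^2)  (reduce the a square) = x*y*z - x^2 - y^2 + 2
next, tr(b a b^2 a b) = tr(b) tr(a b^2 a b) - tr(a b^2 a)  (reduce the b square) = y^2*z^2 - 2*x*y*z + x^2 - 2
tr(a b a b a b) = tr(a b) tr(a b a b) - tr(a^-1 b^-1)  (split on a) = z^3 - 3*z
tr(a b a b a) = tr(a) tr(b a b a) - tr(b a b)  (reduce the a square) = x*z^2 - y*z - x
tr(b a b^2 a b a) = tr(b) tr(a b a b a b) - tr(a b a b a)  (reduce the b square) = y*z^3 - x*z^2 - 2*y*z + x
and tr(a^-1 b a b^2 a b) = tr(b a b^2 a b) tr(a) - tr(b a b^2 a b a)  (eliminate a^-1) = x*y^2*z^2 - 2*x^2*y*z - y*z^3 + x^3 + x*z^2 + 2*y*z - 3*x
tr(b^2 a b a^-2 b a) = tr(a^-1 b a b^2 a b) tr(a) - tr(a^-1 b a b^2 a b a)  (eliminate a^-1) = x^2*y^2*z^2 - 2*x^3*y*z - x*y*z^3 + x^4 + x^2*z^2 - y^2*z^2 + 4*x*y*z - 4*x^2 + 2
next, tr(b^2 a b a^-2 b a^-1) = tr(b^2 a b a^-2 b) tr(a) - tr(b^2 a b a^-2 b a)  (eliminate a^-1) = x^3*y^3*z - x^4*y^2 - 2*x^2*y^2*z^2 + x^3*y*z - x*y^3*z + x*y*z^3 + 2*x^2*y^2 + y^2*z^2 - 2*x*y*z + x^2 - 2
tr(b a^-2 b^2 a b a^-2) = tr(b^2 a b a^-2 b a^-1) tr(a) - tr(b^2 a b a^-2 b)  (eliminate a^-1) = x^4*y^3*z - x^5*y^2 - 2*x^3*y^2*z^2 + x^4*y*z - 2*x^2*y^3*z + x^2*y*z^3 + 3*x^3*y^2 + 2*x*y^2*z^2 - x^2*y*z + y^3*z - 2*x*y^2 - x*z^2 - 2*y*z + x
and tr(b a^-1 b^2 a b) = tr(b^2 a b^2) tr(a) - tr(b^2 a b^2 a)  (eliminate a^-1) = x*y^3*z - x^2*y^2 - y^2*z^2 + 2
tr(b a^-1 b^2 a b a) = tr(b^2 a b a b) tr(a) - tr(b^2 a b a b a)  (eliminate a^-1) = x*y^2*z^2 - x^2*y*z - y*z^3 - x*y^2 + 2*y*z + x
next, tr(a^-1 b^2 a b a^-1 b) = tr(b a^-1 b^2 a b) tr(a) - tr(b a^-1 b^2 a b a)  (eliminate a^-1) = x^2*y^3*z - x^3*y^2 - 2*x*y^2*z^2 + x^2*y*z + y*z^3 + x*y^2 - 2*y*z + x
next, tr(b a^-2 b^2 a b a^-1) = tr(a^-1 b^2 a b a^-1 b) tr(a) - tr(a^-1 b^2 a b a^-1 b a)  (eliminate a^-1) = x^3*y^3*z - x^4*y^2 - 2*x^2*y^2*z^2 + x^3*y*z - x*y^3*z + x*y*z^3 + 2*x^2*y^2 + y^2*z^2 - x*y*z - y^2 - z^2 + 2
and tr(b a^-2 b^2 a b a^-3) = tr(b a^-2 b^2 a b a^-2) tr(a) - tr(b a^-2 b^2 a b a^-1)  (eliminate a^-1) = x^5*y^3*z - x^6*y^2 - 2*x^4*y^2*z^2 + x^5*y*z - 3*x^3*y^3*z + x^3*y*z^3 + 4*x^4*y^2 + 4*x^2*y^2*z^2 - 2*x^3*y*z + 2*x*y^3*z - x*y*z^3 - 4*x^2*y^2 - x^2*z^2 - y^2*z^2 - x*y*z + x^2 + y^2 + z^2 - 2

x^5*y^3*z - x^6*y^2 - 2*x^4*y^2*z^2 + x^5*y*z - 3*x^3*y^3*z + x^3*y*z^3 + 4*x^4*y^2 + 4*x^2*y^2*z^2 - 2*x^3*y*z + 2*x*y^3*z - x*y*z^3 - 4*x^2*y^2 - x^2*z^2 - y^2*z^2 - x*y*z + x^2 + y^2 + z^2 - 2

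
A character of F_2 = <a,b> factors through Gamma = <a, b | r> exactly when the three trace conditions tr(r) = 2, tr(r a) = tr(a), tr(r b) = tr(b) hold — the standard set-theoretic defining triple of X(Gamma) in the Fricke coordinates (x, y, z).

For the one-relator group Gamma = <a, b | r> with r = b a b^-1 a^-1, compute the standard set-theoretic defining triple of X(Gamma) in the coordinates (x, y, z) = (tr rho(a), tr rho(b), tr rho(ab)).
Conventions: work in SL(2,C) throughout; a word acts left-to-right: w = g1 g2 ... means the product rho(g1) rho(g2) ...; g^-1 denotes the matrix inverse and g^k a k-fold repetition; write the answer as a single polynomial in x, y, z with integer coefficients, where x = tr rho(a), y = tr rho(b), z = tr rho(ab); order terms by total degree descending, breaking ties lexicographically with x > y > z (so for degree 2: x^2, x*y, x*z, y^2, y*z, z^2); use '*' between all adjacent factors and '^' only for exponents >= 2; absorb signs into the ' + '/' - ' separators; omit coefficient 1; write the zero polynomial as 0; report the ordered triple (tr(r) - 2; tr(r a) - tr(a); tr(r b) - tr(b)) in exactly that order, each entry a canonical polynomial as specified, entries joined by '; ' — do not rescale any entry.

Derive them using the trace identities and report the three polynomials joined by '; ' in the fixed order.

-x*y*z + x^2 + y^2 + z^2 - 4; 0; -x*y^2*z + x^2*y + y^3 + y*z^2 - 4*y

tr(b a b) = tr(b)*tr(a b) - tr(a) = y*z - x
reduce: tr(b a b a) = tr(a b)*tr(a b) - tr(1)   [split at repeated a] = z^2 - 2
tr(a^-1 b a b) = tr(b a b)*tr(a) - tr(b a b a) = x*y*z - x^2 - z^2 + 2
tr(b a b^-1 a^-1) = tr(a^-1 b a)*tr(b) - tr(a^-1 b a b) = -x*y*z + x^2 + y^2 + z^2 - 2
so tr(b^2) = tr(b)*tr(b) - tr(1) = y^2 - 2
tr(a b^2 a) = tr(a)*tr(b^2 a) - tr(b^2) = x*y*z - x^2 - y^2 + 2
tr(a b a) = tr(a)*tr(b a) - tr(b) = x*z - y
reduce: tr(a b^2 a b) = tr(b)*tr(a b a b) - tr(a b a) = y*z^2 - x*z - y
tr(b^2 a b^-1 a) = tr(a b^2 a)*tr(b) - tr(a b^2 a b) = x*y^2*z - x^2*y - y^3 - y*z^2 + x*z + 3*y
reduce: tr(b a b^-1 a^-1 b) = tr(b^2 a b^-1)*tr(a) - tr(b^2 a b^-1 a) = -x*y^2*z + x^2*y + y^3 + y*z^2 - 3*y
assemble the triple (tr(r) - 2; tr(r a) - x; tr(r b) - y)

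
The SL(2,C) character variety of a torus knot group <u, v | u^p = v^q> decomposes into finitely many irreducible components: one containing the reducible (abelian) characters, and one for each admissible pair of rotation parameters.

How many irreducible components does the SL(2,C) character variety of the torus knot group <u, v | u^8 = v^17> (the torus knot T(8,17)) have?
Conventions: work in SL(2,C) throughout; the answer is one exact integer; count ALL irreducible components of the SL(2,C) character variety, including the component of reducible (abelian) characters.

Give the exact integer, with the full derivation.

57

For T(8,17): irreducibility forces the central element u^8 = v^17 to one of +I, -I.
On an irreducible component, tr(u) is locked at 2*cos(pi*alpha/8) for some alpha in 1..7, and tr(v) at 2*cos(pi*beta/17) for some beta in 1..16.
Consistency of u^8 = (-1)^alpha I with v^17 = (-1)^beta I forces alpha = beta (mod 2).
Enumerate parity-matched pairs: 4*8 odd-odd plus 3*8 even-even gives 56.
That is 56 components of irreducible characters, and with the reducible (abelian) component the total is 57.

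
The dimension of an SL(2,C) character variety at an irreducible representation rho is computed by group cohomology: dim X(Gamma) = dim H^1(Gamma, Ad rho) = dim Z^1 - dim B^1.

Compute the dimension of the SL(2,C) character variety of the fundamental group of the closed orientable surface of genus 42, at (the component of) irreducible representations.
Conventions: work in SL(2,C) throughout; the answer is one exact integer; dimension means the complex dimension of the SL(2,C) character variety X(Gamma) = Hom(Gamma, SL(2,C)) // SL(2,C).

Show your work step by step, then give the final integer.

Gamma = pi_1(Sigma_42) = < a_1, b_1, ..., a_42, b_42 | prod [a_i, b_i] > has 2g = 84 generators and 1 relator.
Before the relator condition, cocycle space has dim 3*84 = 252.
d_2 is surjective at irreducible rho (its cokernel H^2 is dual to H^0 = 0), so dim Z^1 = 252 - 3 = 249.
Coboundaries contribute dim B^1 = 3 (injective at irreducible rho).
Hence dim X = 249 - 3 = 246.

246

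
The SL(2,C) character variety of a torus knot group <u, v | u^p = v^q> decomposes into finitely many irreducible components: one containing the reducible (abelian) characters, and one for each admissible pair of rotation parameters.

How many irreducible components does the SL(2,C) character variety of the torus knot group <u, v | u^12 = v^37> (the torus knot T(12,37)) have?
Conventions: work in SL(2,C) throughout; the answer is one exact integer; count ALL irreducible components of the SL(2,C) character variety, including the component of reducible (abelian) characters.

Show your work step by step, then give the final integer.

Gamma = < u, v | u^12 = v^37 > (torus knot T(12,37)); the central element u^12 = v^37 acts as +I or -I in any irreducible SL(2,C) representation.
So on each irreducible component the traces are pinned: tr(u) = 2*cos(pi*alpha/12) with 1 <= alpha <= 11, tr(v) = 2*cos(pi*beta/37) with 1 <= beta <= 36.
u^12 = (-1)^alpha I and v^37 = (-1)^beta I must agree, so alpha and beta have equal parity.
Enumerate parity-matched pairs: 6*18 odd-odd plus 5*18 even-even gives 198.
That is 198 components of irreducible characters, and with the reducible (abelian) component the total is 199.

199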